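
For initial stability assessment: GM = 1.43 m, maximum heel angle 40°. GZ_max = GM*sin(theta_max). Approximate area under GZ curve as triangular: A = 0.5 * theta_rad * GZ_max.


Formula: GZ_max = GM * sin(theta); Area = 0.5 * theta_rad * GZ_max
Step 1 — GZ_max = 1.43 * sin(40°) = 1.43 * 0.642788 = 0.919187 m
Step 2 — theta_rad = 40 * pi/180 = 0.698132 rad
Step 3 — Area = 0.5 * 0.698132 * 0.919187 ≈ 0.32086 m·rad (5 s.f.)

0.32086 m·rad


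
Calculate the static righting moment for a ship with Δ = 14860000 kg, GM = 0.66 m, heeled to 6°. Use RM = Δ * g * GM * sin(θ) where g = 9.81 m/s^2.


Formula: GZ = GM * sin(theta); RM = disp * g * GZ
Step 1 — GZ = 0.66 * sin(6°) = 0.66 * 0.104528 = 0.068988 m
Step 2 — RM = 14860000 * 9.81 * 0.068988 ≈ 10057000 N·m (5 s.f.)

10057000 N·m


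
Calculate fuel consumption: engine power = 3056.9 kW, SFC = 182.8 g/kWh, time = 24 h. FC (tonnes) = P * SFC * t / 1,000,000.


Formula: FC (tonnes) = P * SFC * t / 1,000,000
Step 1 — P * SFC * t = 3056.9 * 182.8 * 24 = 13411231.68 g
Step 2 — FC (tonnes) = 13411231.68 / 1,000,000 ≈ 13.411 tonnes (5 s.f.)

13.411 tonnes


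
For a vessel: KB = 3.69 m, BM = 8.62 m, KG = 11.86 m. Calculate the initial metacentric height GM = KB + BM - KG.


Formula: GM = KB + BM - KG
Step 1 — KM = KB + BM = 3.69 + 8.62 = 12.31 m
Step 2 — GM = KM - KG = 12.31 - 11.86 = 0.45 m

0.45 m


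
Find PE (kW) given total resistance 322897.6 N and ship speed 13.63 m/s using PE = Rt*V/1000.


Formula: PE = Rt * V / 1000 (kW)
Step 1 — PE (W) = 322897.6 * 13.63 = 4401094.288 W
Step 2 — PE (kW) = 4401094.288 / 1000 ≈ 4401.1 kW (5 s.f.)

4401.1 kW


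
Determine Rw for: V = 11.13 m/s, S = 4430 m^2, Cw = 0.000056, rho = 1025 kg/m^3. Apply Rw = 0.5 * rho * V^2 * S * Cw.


Formula: Rw = 0.5 * rho * V^2 * S * Cw
Step 1 — V^2 = 11.13^2 = 123.8769
Step 2 — 0.5 * rho * V^2 = 0.5 * 1025 * 123.8769 = 63486.91125
Step 3 — Rw = 63486.91125 * 4430 * 0.000056 ≈ 15750 N (5 s.f.)

15750 N


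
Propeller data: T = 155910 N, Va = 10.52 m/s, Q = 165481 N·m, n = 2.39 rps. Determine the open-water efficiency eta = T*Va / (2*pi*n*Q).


Formula: eta = T * Va / (2 * pi * n * Q)
Step 1 — numerator = T * Va = 155910 * 10.52 = 1640173.2
Step 2 — 2 * pi * n = 2 * pi * 2.39 = 15.016813
Step 3 — denominator = 15.016813 * 165481 = 2484997.23
Step 4 — eta = 1640173.2 / 2484997.23 ≈ 0.66003 (5 s.f.)

0.66003


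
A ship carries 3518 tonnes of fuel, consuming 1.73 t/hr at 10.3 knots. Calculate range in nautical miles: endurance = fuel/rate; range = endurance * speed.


Formula: endurance = fuel / rate; range = endurance * speed
Step 1 — endurance = 3518 / 1.73 = 2033.526 hours
Step 2 — range = 2033.526 * 10.3 ≈ 20945 nautical miles (5 s.f.)

20945 NM


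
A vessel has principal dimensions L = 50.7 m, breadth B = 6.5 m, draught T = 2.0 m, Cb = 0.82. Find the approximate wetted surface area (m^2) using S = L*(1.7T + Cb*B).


Formula: S = 1.7*L*T + V/T with V = Cb*L*B*T, i.e. S = L * (1.7*T + Cb*B)
Step 1 — 1.7*T = 1.7 * 2.0 = 3.4 m
Step 2 — Cb*B = 0.82 * 6.5 = 5.33 m
Step 3 — 1.7*T + Cb*B = 3.4 + 5.33 = 8.73 m
Step 4 — S = 50.7 * 8.73 ≈ 442.61 m^2 (5 s.f.)

442.61 m^2


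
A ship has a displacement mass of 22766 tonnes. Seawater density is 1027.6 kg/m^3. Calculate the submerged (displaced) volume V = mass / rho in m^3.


Formula: V = mass / rho
Step 1 — convert tonnes to kg: 22766 t * 1000 = 22766000 kg
Step 2 — V = 22766000 / 1027.6 ≈ 22155 m^3 (5 s.f.)

22155 m^3


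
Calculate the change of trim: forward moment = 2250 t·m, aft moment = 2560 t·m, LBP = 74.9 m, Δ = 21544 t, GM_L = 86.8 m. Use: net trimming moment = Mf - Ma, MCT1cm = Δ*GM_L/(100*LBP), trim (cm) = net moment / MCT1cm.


Formula: net trimming moment = Mf - Ma; MCT1cm = Δ*GM_L/(100*LBP); trim = net moment / MCT1cm
Step 1 — net trimming moment = 2250 - 2560 = -310 t·m
Step 2 — MCT1cm = 21544 * 86.8 / (100 * 74.9) = 249.6688 t·m/cm
Step 3 — trim = -310 / 249.6688 ≈ -1.2416 cm (5 s.f.)

-1.2416 cm


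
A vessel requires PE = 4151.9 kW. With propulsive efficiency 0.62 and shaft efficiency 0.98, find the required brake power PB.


Formula: PB = PE / (eta_D * eta_S)
Step 1 — combined efficiency = eta_D * eta_S = 0.62 * 0.98 = 0.6076
Step 2 — PB = 4151.9 / 0.6076 ≈ 6833.3 kW (5 s.f.)

6833.3 kW


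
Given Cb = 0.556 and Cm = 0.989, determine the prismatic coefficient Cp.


Formula: Cp = Cb / Cm
Substituting: Cp = 0.556 / 0.989
Result: Cp ≈ 0.56218 (5 s.f.)

0.56218


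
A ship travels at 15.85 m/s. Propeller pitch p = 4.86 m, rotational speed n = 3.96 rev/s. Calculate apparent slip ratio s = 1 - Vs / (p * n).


Formula: s = 1 - Vs / (p * n)
Step 1 — p * n = 4.86 * 3.96 = 19.2456
Step 2 — Vs / (p*n) = 15.85 / 19.2456 = 0.823565 (6 d.p.)
Step 3 — s = 1 - 0.823565 = 0.176435

0.176435


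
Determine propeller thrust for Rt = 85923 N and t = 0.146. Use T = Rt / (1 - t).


Formula: T = Rt / (1 - t)
Step 1 — (1 - t) = 1 - 0.146 = 0.854
Step 2 — T = 85923 / 0.854 ≈ 100610 N (5 s.f.)

100610 N


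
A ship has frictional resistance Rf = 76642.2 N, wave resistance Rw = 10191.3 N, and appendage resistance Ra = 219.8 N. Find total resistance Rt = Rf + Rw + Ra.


Formula: Rt = Rf + Rw + Ra
Substituting: Rt = 76642.2 + 10191.3 + 219.8
Result: Rt = 87053.3 N

87053.3 N


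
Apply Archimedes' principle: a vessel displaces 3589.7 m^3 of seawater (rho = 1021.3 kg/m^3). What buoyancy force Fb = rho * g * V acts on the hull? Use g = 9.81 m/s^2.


Formula: Fb = rho * g * V
Substituting: Fb = 1021.3 * 9.81 * 3589.7
Intermediate: 1021.3 * 9.81 = 10018.953
Result: Fb = 10018.953 * 3589.7 ≈ 35965000 N (5 s.f.)

35965000 N


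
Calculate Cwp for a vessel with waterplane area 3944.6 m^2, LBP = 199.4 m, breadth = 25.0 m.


Formula: Cwp = Aw / (L * B)
Step 1 — L * B = 199.4 * 25.0 = 4985.0 m^2
Step 2 — Cwp = 3944.6 / 4985.0 ≈ 0.79129 (5 s.f.)

0.79129


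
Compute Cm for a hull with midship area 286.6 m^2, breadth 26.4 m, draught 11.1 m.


Formula: Cm = Am / (B * T)
Step 1 — B * T = 26.4 * 11.1 = 293.04 m^2
Step 2 — Cm = 286.6 / 293.04 ≈ 0.97802 (5 s.f.)

0.97802


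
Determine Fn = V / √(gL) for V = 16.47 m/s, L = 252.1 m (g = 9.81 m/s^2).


Formula: Fn = V / sqrt(g * L)
Step 1 — g * L = 9.81 * 252.1 = 2473.101
Step 2 — sqrt(g * L) = sqrt(2473.101) = 49.730283
Step 3 — Fn = 16.47 / 49.730283 ≈ 0.33119 (5 s.f.)

0.33119


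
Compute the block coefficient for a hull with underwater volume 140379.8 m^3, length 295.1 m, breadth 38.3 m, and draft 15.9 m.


Formula: Cb = V / (L * B * T)
Step 1 — L * B * T = 295.1 * 38.3 * 15.9 = 179707.047 m^3
Step 2 — Cb = 140379.8 / 179707.047 ≈ 0.78116 (5 s.f.)

0.78116


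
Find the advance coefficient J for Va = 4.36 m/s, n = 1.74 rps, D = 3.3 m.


Formula: J = Va / (n * D)
Step 1 — n * D = 1.74 * 3.3 = 5.742
Step 2 — J = 4.36 / 5.742 ≈ 0.75932 (5 s.f.)

0.75932


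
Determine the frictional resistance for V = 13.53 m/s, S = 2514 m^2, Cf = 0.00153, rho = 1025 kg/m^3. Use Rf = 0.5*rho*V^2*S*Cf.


Formula: Rf = 0.5 * rho * V^2 * S * Cf
Step 1 — V^2 = 13.53^2 = 183.0609
Step 2 — 0.5 * rho * V^2 = 0.5 * 1025 * 183.0609 = 93818.71125
Step 3 — Rf = 93818.71125 * 2514 * 0.00153 ≈ 360870 N (5 s.f.)

360870 N


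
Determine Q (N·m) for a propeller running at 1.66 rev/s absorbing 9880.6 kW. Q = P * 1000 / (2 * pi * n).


Formula: Q = P_W / (2 * pi * n)
Step 1 — P_W = 9880.6 kW * 1000 = 9880600.0 W
Step 2 — 2 * pi * n = 2 * pi * 1.66 = 10.430088
Step 3 — Q = 9880600.0 / 10.430088 ≈ 947320 N·m (5 s.f.)

947320 N·m


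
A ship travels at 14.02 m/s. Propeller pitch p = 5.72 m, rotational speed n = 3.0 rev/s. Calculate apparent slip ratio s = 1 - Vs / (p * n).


Formula: s = 1 - Vs / (p * n)
Step 1 — p * n = 5.72 * 3.0 = 17.16
Step 2 — Vs / (p*n) = 14.02 / 17.16 = 0.817016 (6 d.p.)
Step 3 — s = 1 - 0.817016 = 0.182984

0.182984


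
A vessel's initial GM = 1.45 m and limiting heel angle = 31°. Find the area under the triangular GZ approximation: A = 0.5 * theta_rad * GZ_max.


Formula: GZ_max = GM * sin(theta); Area = 0.5 * theta_rad * GZ_max
Step 1 — GZ_max = 1.45 * sin(31°) = 1.45 * 0.515038 = 0.746805 m
Step 2 — theta_rad = 31 * pi/180 = 0.541052 rad
Step 3 — Area = 0.5 * 0.541052 * 0.746805 ≈ 0.20203 m·rad (5 s.f.)

0.20203 m·rad


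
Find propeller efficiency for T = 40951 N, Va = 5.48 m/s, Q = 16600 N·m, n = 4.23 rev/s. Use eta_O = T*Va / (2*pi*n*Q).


Formula: eta = T * Va / (2 * pi * n * Q)
Step 1 — numerator = T * Va = 40951 * 5.48 = 224411.48
Step 2 — 2 * pi * n = 2 * pi * 4.23 = 26.577874
Step 3 — denominator = 26.577874 * 16600 = 441192.71
Step 4 — eta = 224411.48 / 441192.71 ≈ 0.50865 (5 s.f.)

0.50865


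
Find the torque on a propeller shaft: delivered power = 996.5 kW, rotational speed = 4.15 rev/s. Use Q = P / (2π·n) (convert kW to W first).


Formula: Q = P_W / (2 * pi * n)
Step 1 — P_W = 996.5 kW * 1000 = 996500.0 W
Step 2 — 2 * pi * n = 2 * pi * 4.15 = 26.075219
Step 3 — Q = 996500.0 / 26.075219 ≈ 38216 N·m (5 s.f.)

38216 N·m


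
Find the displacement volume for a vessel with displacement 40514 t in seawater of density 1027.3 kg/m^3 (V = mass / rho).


Formula: V = mass / rho
Step 1 — convert tonnes to kg: 40514 t * 1000 = 40514000 kg
Step 2 — V = 40514000 / 1027.3 ≈ 39437 m^3 (5 s.f.)

39437 m^3


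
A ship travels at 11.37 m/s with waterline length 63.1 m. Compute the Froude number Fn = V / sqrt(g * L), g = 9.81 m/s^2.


Formula: Fn = V / sqrt(g * L)
Step 1 — g * L = 9.81 * 63.1 = 619.011
Step 2 — sqrt(g * L) = sqrt(619.011) = 24.879932
Step 3 — Fn = 11.37 / 24.879932 ≈ 0.45699 (5 s.f.)

0.45699


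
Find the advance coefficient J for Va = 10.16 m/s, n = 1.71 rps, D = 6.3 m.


Formula: J = Va / (n * D)
Step 1 — n * D = 1.71 * 6.3 = 10.773
Step 2 — J = 10.16 / 10.773 ≈ 0.94310 (5 s.f.)

0.94310


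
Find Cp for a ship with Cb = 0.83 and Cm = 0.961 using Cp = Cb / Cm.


Formula: Cp = Cb / Cm
Substituting: Cp = 0.83 / 0.961
Result: Cp ≈ 0.86368 (5 s.f.)

0.86368


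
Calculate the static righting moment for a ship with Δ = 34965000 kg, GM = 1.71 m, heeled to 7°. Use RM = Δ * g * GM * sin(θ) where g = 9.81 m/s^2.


Formula: GZ = GM * sin(theta); RM = disp * g * GZ
Step 1 — GZ = 1.71 * sin(7°) = 1.71 * 0.121869 = 0.208396 m
Step 2 — RM = 34965000 * 9.81 * 0.208396 ≈ 71481000 N·m (5 s.f.)

71481000 N·m


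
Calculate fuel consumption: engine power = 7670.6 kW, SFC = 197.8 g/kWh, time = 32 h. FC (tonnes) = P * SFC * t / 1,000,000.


Formula: FC (tonnes) = P * SFC * t / 1,000,000
Step 1 — P * SFC * t = 7670.6 * 197.8 * 32 = 48551829.76 g
Step 2 — FC (tonnes) = 48551829.76 / 1,000,000 ≈ 48.552 tonnes (5 s.f.)

48.552 tonnes


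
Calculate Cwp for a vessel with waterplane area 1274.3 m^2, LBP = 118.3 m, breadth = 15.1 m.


Formula: Cwp = Aw / (L * B)
Step 1 — L * B = 118.3 * 15.1 = 1786.33 m^2
Step 2 — Cwp = 1274.3 / 1786.33 ≈ 0.71336 (5 s.f.)

0.71336


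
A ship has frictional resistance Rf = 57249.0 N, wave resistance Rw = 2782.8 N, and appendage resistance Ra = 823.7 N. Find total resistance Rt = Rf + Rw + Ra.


Formula: Rt = Rf + Rw + Ra
Substituting: Rt = 57249.0 + 2782.8 + 823.7
Result: Rt = 60855.5 N

60855.5 N


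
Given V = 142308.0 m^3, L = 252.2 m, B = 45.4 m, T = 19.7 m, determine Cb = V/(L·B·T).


Formula: Cb = V / (L * B * T)
Step 1 — L * B * T = 252.2 * 45.4 * 19.7 = 225562.636 m^3
Step 2 — Cb = 142308.0 / 225562.636 ≈ 0.63090 (5 s.f.)

0.63090


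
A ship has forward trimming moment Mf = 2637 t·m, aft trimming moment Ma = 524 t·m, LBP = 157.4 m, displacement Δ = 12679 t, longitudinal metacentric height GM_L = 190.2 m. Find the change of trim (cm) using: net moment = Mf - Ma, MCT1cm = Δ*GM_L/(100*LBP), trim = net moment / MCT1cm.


Formula: net trimming moment = Mf - Ma; MCT1cm = Δ*GM_L/(100*LBP); trim = net moment / MCT1cm
Step 1 — net trimming moment = 2637 - 524 = 2113 t·m
Step 2 — MCT1cm = 12679 * 190.2 / (100 * 157.4) = 153.2113 t·m/cm
Step 3 — trim = 2113 / 153.2113 ≈ 13.791 cm (5 s.f.)

13.791 cm


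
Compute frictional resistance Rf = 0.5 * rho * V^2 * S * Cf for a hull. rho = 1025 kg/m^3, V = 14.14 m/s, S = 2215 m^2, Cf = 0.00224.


Formula: Rf = 0.5 * rho * V^2 * S * Cf
Step 1 — V^2 = 14.14^2 = 199.9396
Step 2 — 0.5 * rho * V^2 = 0.5 * 1025 * 199.9396 = 102469.045
Step 3 — Rf = 102469.045 * 2215 * 0.00224 ≈ 508410 N (5 s.f.)

508410 N


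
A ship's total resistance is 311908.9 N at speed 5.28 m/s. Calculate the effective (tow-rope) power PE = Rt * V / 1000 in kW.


Formula: PE = Rt * V / 1000 (kW)
Step 1 — PE (W) = 311908.9 * 5.28 = 1646878.992 W
Step 2 — PE (kW) = 1646878.992 / 1000 ≈ 1646.9 kW (5 s.f.)

1646.9 kW


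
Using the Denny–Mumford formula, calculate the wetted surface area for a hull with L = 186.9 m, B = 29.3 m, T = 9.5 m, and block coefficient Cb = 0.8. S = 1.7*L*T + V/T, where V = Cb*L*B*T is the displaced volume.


Formula: S = 1.7*L*T + V/T with V = Cb*L*B*T, i.e. S = L * (1.7*T + Cb*B)
Step 1 — 1.7*T = 1.7 * 9.5 = 16.15 m
Step 2 — Cb*B = 0.8 * 29.3 = 23.44 m
Step 3 — 1.7*T + Cb*B = 16.15 + 23.44 = 39.59 m
Step 4 — S = 186.9 * 39.59 ≈ 7399.4 m^2 (5 s.f.)

7399.4 m^2


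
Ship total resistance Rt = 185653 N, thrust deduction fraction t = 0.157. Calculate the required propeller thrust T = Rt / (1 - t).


Formula: T = Rt / (1 - t)
Step 1 — (1 - t) = 1 - 0.157 = 0.843
Step 2 — T = 185653 / 0.843 ≈ 220230 N (5 s.f.)

220230 N


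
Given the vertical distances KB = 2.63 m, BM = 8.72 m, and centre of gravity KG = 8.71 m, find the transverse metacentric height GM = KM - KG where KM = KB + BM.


Formula: GM = KB + BM - KG
Step 1 — KM = KB + BM = 2.63 + 8.72 = 11.35 m
Step 2 — GM = KM - KG = 11.35 - 8.71 = 2.64 m

2.64 m


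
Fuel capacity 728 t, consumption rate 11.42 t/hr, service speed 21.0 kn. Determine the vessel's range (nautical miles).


Formula: endurance = fuel / rate; range = endurance * speed
Step 1 — endurance = 728 / 11.42 = 63.7478 hours
Step 2 — range = 63.7478 * 21.0 ≈ 1338.7 nautical miles (5 s.f.)

1338.7 NM


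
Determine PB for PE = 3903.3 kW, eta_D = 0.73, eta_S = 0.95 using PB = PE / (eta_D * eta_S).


Formula: PB = PE / (eta_D * eta_S)
Step 1 — combined efficiency = eta_D * eta_S = 0.73 * 0.95 = 0.6935
Step 2 — PB = 3903.3 / 0.6935 ≈ 5628.4 kW (5 s.f.)

5628.4 kW


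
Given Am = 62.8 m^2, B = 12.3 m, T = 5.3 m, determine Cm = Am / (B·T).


Formula: Cm = Am / (B * T)
Step 1 — B * T = 12.3 * 5.3 = 65.19 m^2
Step 2 — Cm = 62.8 / 65.19 ≈ 0.96334 (5 s.f.)

0.96334


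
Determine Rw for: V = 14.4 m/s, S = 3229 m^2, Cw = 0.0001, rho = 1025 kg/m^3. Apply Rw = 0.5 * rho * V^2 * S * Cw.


Formula: Rw = 0.5 * rho * V^2 * S * Cw
Step 1 — V^2 = 14.4^2 = 207.36
Step 2 — 0.5 * rho * V^2 = 0.5 * 1025 * 207.36 = 106272.0
Step 3 — Rw = 106272.0 * 3229 * 0.0001 ≈ 34315 N (5 s.f.)

34315 N


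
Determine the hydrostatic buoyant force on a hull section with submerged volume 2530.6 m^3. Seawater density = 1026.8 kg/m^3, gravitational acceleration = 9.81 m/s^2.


Formula: Fb = rho * g * V
Substituting: Fb = 1026.8 * 9.81 * 2530.6
Intermediate: 1026.8 * 9.81 = 10072.908
Result: Fb = 10072.908 * 2530.6 ≈ 25491000 N (5 s.f.)

25491000 N


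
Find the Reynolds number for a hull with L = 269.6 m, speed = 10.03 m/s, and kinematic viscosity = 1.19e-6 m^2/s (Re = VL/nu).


Formula: Re = V * L / nu
Step 1 — V * L = 10.03 * 269.6 = 2704.088 m^2/s
Step 2 — Re = 2704.088 / 1.19e-6 = 2.27e+09

2.27e+09


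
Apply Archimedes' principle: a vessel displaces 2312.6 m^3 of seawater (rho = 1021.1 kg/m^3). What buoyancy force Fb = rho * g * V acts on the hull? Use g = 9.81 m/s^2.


Formula: Fb = rho * g * V
Substituting: Fb = 1021.1 * 9.81 * 2312.6
Intermediate: 1021.1 * 9.81 = 10016.991
Result: Fb = 10016.991 * 2312.6 ≈ 23165000 N (5 s.f.)

23165000 N


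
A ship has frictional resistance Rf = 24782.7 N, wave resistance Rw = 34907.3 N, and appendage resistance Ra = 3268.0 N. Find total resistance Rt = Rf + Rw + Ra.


Formula: Rt = Rf + Rw + Ra
Substituting: Rt = 24782.7 + 34907.3 + 3268.0
Result: Rt = 62958.0 N

62958.0 N


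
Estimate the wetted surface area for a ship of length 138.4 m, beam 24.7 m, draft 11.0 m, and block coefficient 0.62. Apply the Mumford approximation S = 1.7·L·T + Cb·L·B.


Formula: S = 1.7*L*T + V/T with V = Cb*L*B*T, i.e. S = L * (1.7*T + Cb*B)
Step 1 — 1.7*T = 1.7 * 11.0 = 18.7 m
Step 2 — Cb*B = 0.62 * 24.7 = 15.314 m
Step 3 — 1.7*T + Cb*B = 18.7 + 15.314 = 34.014 m
Step 4 — S = 138.4 * 34.014 ≈ 4707.5 m^2 (5 s.f.)

4707.5 m^2


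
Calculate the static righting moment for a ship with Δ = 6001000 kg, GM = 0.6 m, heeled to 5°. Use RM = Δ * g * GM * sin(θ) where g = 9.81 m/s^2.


Formula: GZ = GM * sin(theta); RM = disp * g * GZ
Step 1 — GZ = 0.6 * sin(5°) = 0.6 * 0.087156 = 0.052294 m
Step 2 — RM = 6001000 * 9.81 * 0.052294 ≈ 3078500 N·m (5 s.f.)

3078500 N·m


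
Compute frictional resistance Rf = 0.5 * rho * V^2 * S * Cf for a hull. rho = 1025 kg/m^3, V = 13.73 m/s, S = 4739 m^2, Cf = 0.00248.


Formula: Rf = 0.5 * rho * V^2 * S * Cf
Step 1 — V^2 = 13.73^2 = 188.5129
Step 2 — 0.5 * rho * V^2 = 0.5 * 1025 * 188.5129 = 96612.86125
Step 3 — Rf = 96612.86125 * 4739 * 0.00248 ≈ 1135500 N (5 s.f.)

1135500 N


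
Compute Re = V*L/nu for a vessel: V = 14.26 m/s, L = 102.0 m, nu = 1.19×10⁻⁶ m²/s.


Formula: Re = V * L / nu
Step 1 — V * L = 14.26 * 102.0 = 1454.52 m^2/s
Step 2 — Re = 1454.52 / 1.19e-6 = 1.22e+09

1.22e+09


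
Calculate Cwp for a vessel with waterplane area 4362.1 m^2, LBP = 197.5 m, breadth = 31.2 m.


Formula: Cwp = Aw / (L * B)
Step 1 — L * B = 197.5 * 31.2 = 6162.0 m^2
Step 2 — Cwp = 4362.1 / 6162.0 ≈ 0.70790 (5 s.f.)

0.70790


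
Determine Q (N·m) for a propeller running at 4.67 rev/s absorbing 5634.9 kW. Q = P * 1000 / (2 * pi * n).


Formula: Q = P_W / (2 * pi * n)
Step 1 — P_W = 5634.9 kW * 1000 = 5634900.0 W
Step 2 — 2 * pi * n = 2 * pi * 4.67 = 29.342475
Step 3 — Q = 5634900.0 / 29.342475 ≈ 192040 N·m (5 s.f.)

192040 N·m


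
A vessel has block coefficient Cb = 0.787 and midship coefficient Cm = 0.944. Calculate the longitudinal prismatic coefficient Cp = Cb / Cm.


Formula: Cp = Cb / Cm
Substituting: Cp = 0.787 / 0.944
Result: Cp ≈ 0.83369 (5 s.f.)

0.83369


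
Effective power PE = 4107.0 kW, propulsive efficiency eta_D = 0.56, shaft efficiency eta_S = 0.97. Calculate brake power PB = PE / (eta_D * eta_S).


Formula: PB = PE / (eta_D * eta_S)
Step 1 — combined efficiency = eta_D * eta_S = 0.56 * 0.97 = 0.5432
Step 2 — PB = 4107.0 / 0.5432 ≈ 7560.8 kW (5 s.f.)

7560.8 kW


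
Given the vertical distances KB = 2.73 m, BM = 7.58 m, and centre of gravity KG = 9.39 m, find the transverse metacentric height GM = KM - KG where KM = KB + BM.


Formula: GM = KB + BM - KG
Step 1 — KM = KB + BM = 2.73 + 7.58 = 10.31 m
Step 2 — GM = KM - KG = 10.31 - 9.39 = 0.92 m

0.92 m


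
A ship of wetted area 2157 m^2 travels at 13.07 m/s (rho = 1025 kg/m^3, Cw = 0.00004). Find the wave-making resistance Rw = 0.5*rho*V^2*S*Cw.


Formula: Rw = 0.5 * rho * V^2 * S * Cw
Step 1 — V^2 = 13.07^2 = 170.8249
Step 2 — 0.5 * rho * V^2 = 0.5 * 1025 * 170.8249 = 87547.76125
Step 3 — Rw = 87547.76125 * 2157 * 0.00004 ≈ 7553.6 N (5 s.f.)

7553.6 N


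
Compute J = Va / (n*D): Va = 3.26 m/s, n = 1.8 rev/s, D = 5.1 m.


Formula: J = Va / (n * D)
Step 1 — n * D = 1.8 * 5.1 = 9.18
Step 2 — J = 3.26 / 9.18 ≈ 0.35512 (5 s.f.)

0.35512


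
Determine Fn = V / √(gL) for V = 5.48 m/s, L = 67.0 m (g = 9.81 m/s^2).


Formula: Fn = V / sqrt(g * L)
Step 1 — g * L = 9.81 * 67.0 = 657.27
Step 2 — sqrt(g * L) = sqrt(657.27) = 25.637278
Step 3 — Fn = 5.48 / 25.637278 ≈ 0.21375 (5 s.f.)

0.21375


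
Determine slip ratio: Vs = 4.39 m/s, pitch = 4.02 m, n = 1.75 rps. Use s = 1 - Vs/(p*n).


Formula: s = 1 - Vs / (p * n)
Step 1 — p * n = 4.02 * 1.75 = 7.035
Step 2 — Vs / (p*n) = 4.39 / 7.035 = 0.624023 (6 d.p.)
Step 3 — s = 1 - 0.624023 = 0.375977

0.375977


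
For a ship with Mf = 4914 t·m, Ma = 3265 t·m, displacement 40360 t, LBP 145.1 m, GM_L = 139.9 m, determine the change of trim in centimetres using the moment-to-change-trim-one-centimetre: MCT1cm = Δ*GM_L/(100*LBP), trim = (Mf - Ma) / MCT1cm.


Formula: net trimming moment = Mf - Ma; MCT1cm = Δ*GM_L/(100*LBP); trim = net moment / MCT1cm
Step 1 — net trimming moment = 4914 - 3265 = 1649 t·m
Step 2 — MCT1cm = 40360 * 139.9 / (100 * 145.1) = 389.136 t·m/cm
Step 3 — trim = 1649 / 389.136 ≈ 4.2376 cm (5 s.f.)

4.2376 cm


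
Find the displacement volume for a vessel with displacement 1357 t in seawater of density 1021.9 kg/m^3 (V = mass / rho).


Formula: V = mass / rho
Step 1 — convert tonnes to kg: 1357 t * 1000 = 1357000 kg
Step 2 — V = 1357000 / 1021.9 ≈ 1327.9 m^3 (5 s.f.)

1327.9 m^3


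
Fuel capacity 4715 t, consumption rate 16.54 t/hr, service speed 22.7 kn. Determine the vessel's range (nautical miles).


Formula: endurance = fuel / rate; range = endurance * speed
Step 1 — endurance = 4715 / 16.54 = 285.0665 hours
Step 2 — range = 285.0665 * 22.7 ≈ 6471.0 nautical miles (5 s.f.)

6471.0 NM


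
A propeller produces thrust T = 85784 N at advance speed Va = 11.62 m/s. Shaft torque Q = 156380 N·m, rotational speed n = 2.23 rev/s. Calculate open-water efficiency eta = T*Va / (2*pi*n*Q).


Formula: eta = T * Va / (2 * pi * n * Q)
Step 1 — numerator = T * Va = 85784 * 11.62 = 996810.08
Step 2 — 2 * pi * n = 2 * pi * 2.23 = 14.011503
Step 3 — denominator = 14.011503 * 156380 = 2191118.84
Step 4 — eta = 996810.08 / 2191118.84 ≈ 0.45493 (5 s.f.)

0.45493


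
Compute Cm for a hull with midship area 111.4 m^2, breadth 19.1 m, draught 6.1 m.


Formula: Cm = Am / (B * T)
Step 1 — B * T = 19.1 * 6.1 = 116.51 m^2
Step 2 — Cm = 111.4 / 116.51 ≈ 0.95614 (5 s.f.)

0.95614


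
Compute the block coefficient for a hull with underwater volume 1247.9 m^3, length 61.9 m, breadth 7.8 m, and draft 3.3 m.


Formula: Cb = V / (L * B * T)
Step 1 — L * B * T = 61.9 * 7.8 * 3.3 = 1593.306 m^3
Step 2 — Cb = 1247.9 / 1593.306 ≈ 0.78321 (5 s.f.)

0.78321


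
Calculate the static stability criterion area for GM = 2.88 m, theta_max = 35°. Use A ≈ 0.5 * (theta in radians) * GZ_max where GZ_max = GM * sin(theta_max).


Formula: GZ_max = GM * sin(theta); Area = 0.5 * theta_rad * GZ_max
Step 1 — GZ_max = 2.88 * sin(35°) = 2.88 * 0.573576 = 1.651899 m
Step 2 — theta_rad = 35 * pi/180 = 0.610865 rad
Step 3 — Area = 0.5 * 0.610865 * 1.651899 ≈ 0.50454 m·rad (5 s.f.)

0.50454 m·rad


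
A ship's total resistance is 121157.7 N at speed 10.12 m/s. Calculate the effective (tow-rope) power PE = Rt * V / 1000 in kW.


Formula: PE = Rt * V / 1000 (kW)
Step 1 — PE (W) = 121157.7 * 10.12 = 1226115.924 W
Step 2 — PE (kW) = 1226115.924 / 1000 ≈ 1226.1 kW (5 s.f.)

1226.1 kW


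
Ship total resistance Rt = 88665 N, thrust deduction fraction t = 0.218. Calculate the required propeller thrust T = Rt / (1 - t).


Formula: T = Rt / (1 - t)
Step 1 — (1 - t) = 1 - 0.218 = 0.782
Step 2 — T = 88665 / 0.782 ≈ 113380 N (5 s.f.)

113380 N


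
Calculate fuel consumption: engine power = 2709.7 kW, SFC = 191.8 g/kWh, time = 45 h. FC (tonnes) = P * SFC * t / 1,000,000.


Formula: FC (tonnes) = P * SFC * t / 1,000,000
Step 1 — P * SFC * t = 2709.7 * 191.8 * 45 = 23387420.7 g
Step 2 — FC (tonnes) = 23387420.7 / 1,000,000 ≈ 23.387 tonnes (5 s.f.)

23.387 tonnes


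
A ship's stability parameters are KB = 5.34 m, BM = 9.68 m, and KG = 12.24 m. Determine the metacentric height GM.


Formula: GM = KB + BM - KG
Step 1 — KM = KB + BM = 5.34 + 9.68 = 15.02 m
Step 2 — GM = KM - KG = 15.02 - 12.24 = 2.78 m

2.78 m


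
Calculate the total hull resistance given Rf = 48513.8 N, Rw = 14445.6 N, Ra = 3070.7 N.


Formula: Rt = Rf + Rw + Ra
Substituting: Rt = 48513.8 + 14445.6 + 3070.7
Result: Rt = 66030.1 N

66030.1 N


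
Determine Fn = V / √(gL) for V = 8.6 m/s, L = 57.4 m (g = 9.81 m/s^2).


Formula: Fn = V / sqrt(g * L)
Step 1 — g * L = 9.81 * 57.4 = 563.094
Step 2 — sqrt(g * L) = sqrt(563.094) = 23.729602
Step 3 — Fn = 8.6 / 23.729602 ≈ 0.36242 (5 s.f.)

0.36242


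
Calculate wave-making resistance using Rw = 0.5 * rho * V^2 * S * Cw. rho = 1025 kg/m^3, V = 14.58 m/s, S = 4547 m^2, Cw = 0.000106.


Formula: Rw = 0.5 * rho * V^2 * S * Cw
Step 1 — V^2 = 14.58^2 = 212.5764
Step 2 — 0.5 * rho * V^2 = 0.5 * 1025 * 212.5764 = 108945.405
Step 3 — Rw = 108945.405 * 4547 * 0.000106 ≈ 52510 N (5 s.f.)

52510 N


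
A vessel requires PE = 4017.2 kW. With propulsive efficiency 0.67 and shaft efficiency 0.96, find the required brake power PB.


Formula: PB = PE / (eta_D * eta_S)
Step 1 — combined efficiency = eta_D * eta_S = 0.67 * 0.96 = 0.6432
Step 2 — PB = 4017.2 / 0.6432 ≈ 6245.6 kW (5 s.f.)

6245.6 kW


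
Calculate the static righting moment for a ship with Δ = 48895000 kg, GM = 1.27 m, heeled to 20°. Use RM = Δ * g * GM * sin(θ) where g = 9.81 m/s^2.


Formula: GZ = GM * sin(theta); RM = disp * g * GZ
Step 1 — GZ = 1.27 * sin(20°) = 1.27 * 0.34202 = 0.434365 m
Step 2 — RM = 48895000 * 9.81 * 0.434365 ≈ 208350000 N·m (5 s.f.)

208350000 N·m


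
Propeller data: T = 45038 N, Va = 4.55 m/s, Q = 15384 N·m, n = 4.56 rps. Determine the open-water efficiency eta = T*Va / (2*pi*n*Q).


Formula: eta = T * Va / (2 * pi * n * Q)
Step 1 — numerator = T * Va = 45038 * 4.55 = 204922.9
Step 2 — 2 * pi * n = 2 * pi * 4.56 = 28.651325
Step 3 — denominator = 28.651325 * 15384 = 440771.98
Step 4 — eta = 204922.9 / 440771.98 ≈ 0.46492 (5 s.f.)

0.46492


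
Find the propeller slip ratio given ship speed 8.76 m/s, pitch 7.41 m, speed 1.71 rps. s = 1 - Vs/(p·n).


Formula: s = 1 - Vs / (p * n)
Step 1 — p * n = 7.41 * 1.71 = 12.6711
Step 2 — Vs / (p*n) = 8.76 / 12.6711 = 0.691337 (6 d.p.)
Step 3 — s = 1 - 0.691337 = 0.308663

0.308663


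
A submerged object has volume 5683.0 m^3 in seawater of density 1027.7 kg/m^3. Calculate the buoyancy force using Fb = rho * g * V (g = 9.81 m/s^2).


Formula: Fb = rho * g * V
Substituting: Fb = 1027.7 * 9.81 * 5683.0
Intermediate: 1027.7 * 9.81 = 10081.737
Result: Fb = 10081.737 * 5683.0 ≈ 57295000 N (5 s.f.)

57295000 N


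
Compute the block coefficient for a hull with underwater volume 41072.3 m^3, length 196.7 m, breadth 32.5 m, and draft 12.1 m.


Formula: Cb = V / (L * B * T)
Step 1 — L * B * T = 196.7 * 32.5 * 12.1 = 77352.275 m^3
Step 2 — Cb = 41072.3 / 77352.275 ≈ 0.53098 (5 s.f.)

0.53098


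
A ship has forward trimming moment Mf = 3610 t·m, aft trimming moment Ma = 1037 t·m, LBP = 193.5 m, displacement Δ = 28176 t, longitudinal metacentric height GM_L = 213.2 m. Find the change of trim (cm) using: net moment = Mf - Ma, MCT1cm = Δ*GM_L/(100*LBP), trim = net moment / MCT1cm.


Formula: net trimming moment = Mf - Ma; MCT1cm = Δ*GM_L/(100*LBP); trim = net moment / MCT1cm
Step 1 — net trimming moment = 3610 - 1037 = 2573 t·m
Step 2 — MCT1cm = 28176 * 213.2 / (100 * 193.5) = 310.4456 t·m/cm
Step 3 — trim = 2573 / 310.4456 ≈ 8.2881 cm (5 s.f.)

8.2881 cm


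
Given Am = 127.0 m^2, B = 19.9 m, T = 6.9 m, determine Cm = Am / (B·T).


Formula: Cm = Am / (B * T)
Step 1 — B * T = 19.9 * 6.9 = 137.31 m^2
Step 2 — Cm = 127.0 / 137.31 ≈ 0.92491 (5 s.f.)

0.92491


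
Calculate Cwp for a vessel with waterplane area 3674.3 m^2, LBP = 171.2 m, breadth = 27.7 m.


Formula: Cwp = Aw / (L * B)
Step 1 — L * B = 171.2 * 27.7 = 4742.24 m^2
Step 2 — Cwp = 3674.3 / 4742.24 ≈ 0.77480 (5 s.f.)

0.77480


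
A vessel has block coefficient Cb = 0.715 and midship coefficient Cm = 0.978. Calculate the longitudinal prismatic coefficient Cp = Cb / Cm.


Formula: Cp = Cb / Cm
Substituting: Cp = 0.715 / 0.978
Result: Cp ≈ 0.73108 (5 s.f.)

0.73108


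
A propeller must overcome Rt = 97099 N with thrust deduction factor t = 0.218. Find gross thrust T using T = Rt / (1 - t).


Formula: T = Rt / (1 - t)
Step 1 — (1 - t) = 1 - 0.218 = 0.782
Step 2 — T = 97099 / 0.782 ≈ 124170 N (5 s.f.)

124170 N


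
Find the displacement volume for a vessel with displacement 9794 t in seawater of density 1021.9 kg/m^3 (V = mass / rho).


Formula: V = mass / rho
Step 1 — convert tonnes to kg: 9794 t * 1000 = 9794000 kg
Step 2 — V = 9794000 / 1021.9 ≈ 9584.1 m^3 (5 s.f.)

9584.1 m^3


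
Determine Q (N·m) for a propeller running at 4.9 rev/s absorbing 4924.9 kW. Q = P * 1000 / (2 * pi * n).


Formula: Q = P_W / (2 * pi * n)
Step 1 — P_W = 4924.9 kW * 1000 = 4924900.0 W
Step 2 — 2 * pi * n = 2 * pi * 4.9 = 30.787608
Step 3 — Q = 4924900.0 / 30.787608 ≈ 159960 N·m (5 s.f.)

159960 N·m


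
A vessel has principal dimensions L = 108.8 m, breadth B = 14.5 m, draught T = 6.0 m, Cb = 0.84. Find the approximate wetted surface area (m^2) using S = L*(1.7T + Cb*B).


Formula: S = 1.7*L*T + V/T with V = Cb*L*B*T, i.e. S = L * (1.7*T + Cb*B)
Step 1 — 1.7*T = 1.7 * 6.0 = 10.2 m
Step 2 — Cb*B = 0.84 * 14.5 = 12.18 m
Step 3 — 1.7*T + Cb*B = 10.2 + 12.18 = 22.38 m
Step 4 — S = 108.8 * 22.38 ≈ 2434.9 m^2 (5 s.f.)

2434.9 m^2


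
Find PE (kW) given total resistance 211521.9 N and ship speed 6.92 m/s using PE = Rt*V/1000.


Formula: PE = Rt * V / 1000 (kW)
Step 1 — PE (W) = 211521.9 * 6.92 = 1463731.548 W
Step 2 — PE (kW) = 1463731.548 / 1000 ≈ 1463.7 kW (5 s.f.)

1463.7 kW


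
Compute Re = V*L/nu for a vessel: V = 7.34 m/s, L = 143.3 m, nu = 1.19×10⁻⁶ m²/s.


Formula: Re = V * L / nu
Step 1 — V * L = 7.34 * 143.3 = 1051.822 m^2/s
Step 2 — Re = 1051.822 / 1.19e-6 = 8.84e+08

8.84e+08


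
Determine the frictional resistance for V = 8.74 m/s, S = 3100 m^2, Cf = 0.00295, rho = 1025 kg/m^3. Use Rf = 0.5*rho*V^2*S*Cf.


Formula: Rf = 0.5 * rho * V^2 * S * Cf
Step 1 — V^2 = 8.74^2 = 76.3876
Step 2 — 0.5 * rho * V^2 = 0.5 * 1025 * 76.3876 = 39148.645
Step 3 — Rf = 39148.645 * 3100 * 0.00295 ≈ 358010 N (5 s.f.)

358010 N


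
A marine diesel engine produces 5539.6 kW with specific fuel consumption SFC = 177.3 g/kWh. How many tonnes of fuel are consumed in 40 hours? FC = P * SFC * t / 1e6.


Formula: FC (tonnes) = P * SFC * t / 1,000,000
Step 1 — P * SFC * t = 5539.6 * 177.3 * 40 = 39286843.2 g
Step 2 — FC (tonnes) = 39286843.2 / 1,000,000 ≈ 39.287 tonnes (5 s.f.)

39.287 tonnes


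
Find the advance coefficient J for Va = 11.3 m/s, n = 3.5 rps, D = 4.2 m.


Formula: J = Va / (n * D)
Step 1 — n * D = 3.5 * 4.2 = 14.7
Step 2 — J = 11.3 / 14.7 ≈ 0.76871 (5 s.f.)

0.76871


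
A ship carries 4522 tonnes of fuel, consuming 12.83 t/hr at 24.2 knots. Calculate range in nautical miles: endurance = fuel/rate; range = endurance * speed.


Formula: endurance = fuel / rate; range = endurance * speed
Step 1 — endurance = 4522 / 12.83 = 352.4552 hours
Step 2 — range = 352.4552 * 24.2 ≈ 8529.4 nautical miles (5 s.f.)

8529.4 NM


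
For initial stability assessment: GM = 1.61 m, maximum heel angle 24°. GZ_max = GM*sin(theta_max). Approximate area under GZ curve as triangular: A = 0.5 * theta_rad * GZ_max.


Formula: GZ_max = GM * sin(theta); Area = 0.5 * theta_rad * GZ_max
Step 1 — GZ_max = 1.61 * sin(24°) = 1.61 * 0.406737 = 0.654847 m
Step 2 — theta_rad = 24 * pi/180 = 0.418879 rad
Step 3 — Area = 0.5 * 0.418879 * 0.654847 ≈ 0.13715 m·rad (5 s.f.)

0.13715 m·rad


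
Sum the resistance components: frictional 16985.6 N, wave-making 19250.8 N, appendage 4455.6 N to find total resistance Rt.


Formula: Rt = Rf + Rw + Ra
Substituting: Rt = 16985.6 + 19250.8 + 4455.6
Result: Rt = 40692.0 N

40692.0 N


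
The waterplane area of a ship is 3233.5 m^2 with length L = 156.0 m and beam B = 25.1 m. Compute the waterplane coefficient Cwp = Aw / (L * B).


Formula: Cwp = Aw / (L * B)
Step 1 — L * B = 156.0 * 25.1 = 3915.6 m^2
Step 2 — Cwp = 3233.5 / 3915.6 ≈ 0.82580 (5 s.f.)

0.82580


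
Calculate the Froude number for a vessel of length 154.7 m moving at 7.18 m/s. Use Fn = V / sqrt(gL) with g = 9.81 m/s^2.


Formula: Fn = V / sqrt(g * L)
Step 1 — g * L = 9.81 * 154.7 = 1517.607
Step 2 — sqrt(g * L) = sqrt(1517.607) = 38.956476
Step 3 — Fn = 7.18 / 38.956476 ≈ 0.18431 (5 s.f.)

0.18431


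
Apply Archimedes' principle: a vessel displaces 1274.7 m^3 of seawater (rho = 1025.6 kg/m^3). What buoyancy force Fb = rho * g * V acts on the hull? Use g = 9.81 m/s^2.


Formula: Fb = rho * g * V
Substituting: Fb = 1025.6 * 9.81 * 1274.7
Intermediate: 1025.6 * 9.81 = 10061.136
Result: Fb = 10061.136 * 1274.7 ≈ 12825000 N (5 s.f.)

12825000 N


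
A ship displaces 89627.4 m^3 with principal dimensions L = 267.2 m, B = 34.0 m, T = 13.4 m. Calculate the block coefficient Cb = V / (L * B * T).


Formula: Cb = V / (L * B * T)
Step 1 — L * B * T = 267.2 * 34.0 * 13.4 = 121736.32 m^3
Step 2 — Cb = 89627.4 / 121736.32 ≈ 0.73624 (5 s.f.)

0.73624


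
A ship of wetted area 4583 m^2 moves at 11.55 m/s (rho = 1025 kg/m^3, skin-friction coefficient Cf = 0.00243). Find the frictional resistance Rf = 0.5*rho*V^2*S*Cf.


Formula: Rf = 0.5 * rho * V^2 * S * Cf
Step 1 — V^2 = 11.55^2 = 133.4025
Step 2 — 0.5 * rho * V^2 = 0.5 * 1025 * 133.4025 = 68368.78125
Step 3 — Rf = 68368.78125 * 4583 * 0.00243 ≈ 761400 N (5 s.f.)

761400 N


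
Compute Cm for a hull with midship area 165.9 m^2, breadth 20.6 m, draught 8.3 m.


Formula: Cm = Am / (B * T)
Step 1 — B * T = 20.6 * 8.3 = 170.98 m^2
Step 2 — Cm = 165.9 / 170.98 ≈ 0.97029 (5 s.f.)

0.97029


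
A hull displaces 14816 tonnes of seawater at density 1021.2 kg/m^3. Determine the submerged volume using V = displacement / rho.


Formula: V = mass / rho
Step 1 — convert tonnes to kg: 14816 t * 1000 = 14816000 kg
Step 2 — V = 14816000 / 1021.2 ≈ 14508 m^3 (5 s.f.)

14508 m^3


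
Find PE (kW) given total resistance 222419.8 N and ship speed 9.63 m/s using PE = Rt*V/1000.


Formula: PE = Rt * V / 1000 (kW)
Step 1 — PE (W) = 222419.8 * 9.63 = 2141902.674 W
Step 2 — PE (kW) = 2141902.674 / 1000 ≈ 2141.9 kW (5 s.f.)

2141.9 kW


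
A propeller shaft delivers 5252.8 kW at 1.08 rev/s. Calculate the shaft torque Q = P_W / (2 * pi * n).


Formula: Q = P_W / (2 * pi * n)
Step 1 — P_W = 5252.8 kW * 1000 = 5252800.0 W
Step 2 — 2 * pi * n = 2 * pi * 1.08 = 6.78584
Step 3 — Q = 5252800.0 / 6.78584 ≈ 774080 N·m (5 s.f.)

774080 N·m


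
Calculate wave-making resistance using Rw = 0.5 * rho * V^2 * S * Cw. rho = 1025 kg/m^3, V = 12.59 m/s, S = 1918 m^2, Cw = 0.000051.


Formula: Rw = 0.5 * rho * V^2 * S * Cw
Step 1 — V^2 = 12.59^2 = 158.5081
Step 2 — 0.5 * rho * V^2 = 0.5 * 1025 * 158.5081 = 81235.40125
Step 3 — Rw = 81235.40125 * 1918 * 0.000051 ≈ 7946.3 N (5 s.f.)

7946.3 N


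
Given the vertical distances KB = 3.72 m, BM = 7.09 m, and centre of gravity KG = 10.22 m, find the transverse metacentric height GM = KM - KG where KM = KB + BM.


Formula: GM = KB + BM - KG
Step 1 — KM = KB + BM = 3.72 + 7.09 = 10.81 m
Step 2 — GM = KM - KG = 10.81 - 10.22 = 0.59 m

0.59 m


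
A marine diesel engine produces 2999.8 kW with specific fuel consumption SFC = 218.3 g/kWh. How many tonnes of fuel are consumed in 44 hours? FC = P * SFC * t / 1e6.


Formula: FC (tonnes) = P * SFC * t / 1,000,000
Step 1 — P * SFC * t = 2999.8 * 218.3 * 44 = 28813678.96 g
Step 2 — FC (tonnes) = 28813678.96 / 1,000,000 ≈ 28.814 tonnes (5 s.f.)

28.814 tonnes


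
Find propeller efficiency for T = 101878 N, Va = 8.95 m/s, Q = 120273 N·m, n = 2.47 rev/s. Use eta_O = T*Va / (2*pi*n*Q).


Formula: eta = T * Va / (2 * pi * n * Q)
Step 1 — numerator = T * Va = 101878 * 8.95 = 911808.1
Step 2 — 2 * pi * n = 2 * pi * 2.47 = 15.519468
Step 3 — denominator = 15.519468 * 120273 = 1866572.97
Step 4 — eta = 911808.1 / 1866572.97 ≈ 0.48849 (5 s.f.)

0.48849


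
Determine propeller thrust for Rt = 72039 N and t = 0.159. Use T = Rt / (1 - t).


Formula: T = Rt / (1 - t)
Step 1 — (1 - t) = 1 - 0.159 = 0.841
Step 2 — T = 72039 / 0.841 ≈ 85659 N (5 s.f.)

85659 N


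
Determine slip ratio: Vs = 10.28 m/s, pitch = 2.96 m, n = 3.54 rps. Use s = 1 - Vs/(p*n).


Formula: s = 1 - Vs / (p * n)
Step 1 — p * n = 2.96 * 3.54 = 10.4784
Step 2 — Vs / (p*n) = 10.28 / 10.4784 = 0.981066 (6 d.p.)
Step 3 — s = 1 - 0.981066 = 0.018934

0.018934


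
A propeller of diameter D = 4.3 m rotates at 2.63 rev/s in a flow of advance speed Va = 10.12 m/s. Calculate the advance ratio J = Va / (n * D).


Formula: J = Va / (n * D)
Step 1 — n * D = 2.63 * 4.3 = 11.309
Step 2 — J = 10.12 / 11.309 ≈ 0.89486 (5 s.f.)

0.89486


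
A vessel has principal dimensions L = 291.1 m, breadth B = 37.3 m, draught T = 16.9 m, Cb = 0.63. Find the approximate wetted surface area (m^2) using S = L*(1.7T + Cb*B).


Formula: S = 1.7*L*T + V/T with V = Cb*L*B*T, i.e. S = L * (1.7*T + Cb*B)
Step 1 — 1.7*T = 1.7 * 16.9 = 28.73 m
Step 2 — Cb*B = 0.63 * 37.3 = 23.499 m
Step 3 — 1.7*T + Cb*B = 28.73 + 23.499 = 52.229 m
Step 4 — S = 291.1 * 52.229 ≈ 15204 m^2 (5 s.f.)

15204 m^2


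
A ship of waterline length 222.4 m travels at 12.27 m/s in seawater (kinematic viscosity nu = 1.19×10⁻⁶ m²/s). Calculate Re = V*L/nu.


Formula: Re = V * L / nu
Step 1 — V * L = 12.27 * 222.4 = 2728.848 m^2/s
Step 2 — Re = 2728.848 / 1.19e-6 = 2.29e+09

2.29e+09


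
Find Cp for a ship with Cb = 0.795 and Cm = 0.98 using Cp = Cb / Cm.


Formula: Cp = Cb / Cm
Substituting: Cp = 0.795 / 0.98
Result: Cp ≈ 0.81122 (5 s.f.)

0.81122


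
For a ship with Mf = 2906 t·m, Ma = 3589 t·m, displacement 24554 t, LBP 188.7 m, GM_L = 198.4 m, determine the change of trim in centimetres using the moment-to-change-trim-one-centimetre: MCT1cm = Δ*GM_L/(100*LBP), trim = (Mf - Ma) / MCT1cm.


Formula: net trimming moment = Mf - Ma; MCT1cm = Δ*GM_L/(100*LBP); trim = net moment / MCT1cm
Step 1 — net trimming moment = 2906 - 3589 = -683 t·m
Step 2 — MCT1cm = 24554 * 198.4 / (100 * 188.7) = 258.1618 t·m/cm
Step 3 — trim = -683 / 258.1618 ≈ -2.6456 cm (5 s.f.)

-2.6456 cm


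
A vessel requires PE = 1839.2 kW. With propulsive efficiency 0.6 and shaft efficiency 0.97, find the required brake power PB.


Formula: PB = PE / (eta_D * eta_S)
Step 1 — combined efficiency = eta_D * eta_S = 0.6 * 0.97 = 0.582
Step 2 — PB = 1839.2 / 0.582 ≈ 3160.1 kW (5 s.f.)

3160.1 kW


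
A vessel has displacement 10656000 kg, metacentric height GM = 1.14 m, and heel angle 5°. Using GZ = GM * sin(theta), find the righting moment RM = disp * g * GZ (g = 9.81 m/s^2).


Formula: GZ = GM * sin(theta); RM = disp * g * GZ
Step 1 — GZ = 1.14 * sin(5°) = 1.14 * 0.087156 = 0.099358 m
Step 2 — RM = 10656000 * 9.81 * 0.099358 ≈ 10386000 N·m (5 s.f.)

10386000 N·m


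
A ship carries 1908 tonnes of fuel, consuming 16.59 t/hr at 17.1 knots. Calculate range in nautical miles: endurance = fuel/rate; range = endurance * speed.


Formula: endurance = fuel / rate; range = endurance * speed
Step 1 — endurance = 1908 / 16.59 = 115.009 hours
Step 2 — range = 115.009 * 17.1 ≈ 1966.7 nautical miles (5 s.f.)

1966.7 NM


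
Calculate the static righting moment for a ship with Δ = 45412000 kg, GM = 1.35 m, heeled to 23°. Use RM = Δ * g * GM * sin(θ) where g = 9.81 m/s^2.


Formula: GZ = GM * sin(theta); RM = disp * g * GZ
Step 1 — GZ = 1.35 * sin(23°) = 1.35 * 0.390731 = 0.527487 m
Step 2 — RM = 45412000 * 9.81 * 0.527487 ≈ 234990000 N·m (5 s.f.)

234990000 N·m
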